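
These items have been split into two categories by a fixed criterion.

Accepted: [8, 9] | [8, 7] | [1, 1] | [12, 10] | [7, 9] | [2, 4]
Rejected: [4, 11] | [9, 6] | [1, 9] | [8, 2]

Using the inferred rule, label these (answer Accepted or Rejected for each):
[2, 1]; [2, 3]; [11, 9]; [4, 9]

Accepted, Accepted, Accepted, Rejected

Every 'Accepted' example satisfies: |first − second| ≤ 2. None of the 'Rejected' examples do.
[2, 1]: |2−1| = 1 — passes, so Accepted. [2, 3]: |2−3| = 1 — passes, so Accepted. [11, 9]: |11−9| = 2 — passes, so Accepted. [4, 9]: |4−9| = 5 — does not satisfy this, so Rejected.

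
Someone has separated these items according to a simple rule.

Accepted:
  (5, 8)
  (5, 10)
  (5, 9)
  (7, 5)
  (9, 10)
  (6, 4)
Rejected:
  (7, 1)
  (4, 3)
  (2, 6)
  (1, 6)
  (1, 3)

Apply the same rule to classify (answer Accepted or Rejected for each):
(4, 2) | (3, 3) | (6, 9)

Rejected, Rejected, Accepted

One predicate separates the groups cleanly: sum ≥ 10.
(4, 2): 4+2 = 6, doesn't match → Rejected. (3, 3): 3+3 = 6, doesn't match → Rejected. (6, 9): 6+9 = 15, satisfies this → Accepted.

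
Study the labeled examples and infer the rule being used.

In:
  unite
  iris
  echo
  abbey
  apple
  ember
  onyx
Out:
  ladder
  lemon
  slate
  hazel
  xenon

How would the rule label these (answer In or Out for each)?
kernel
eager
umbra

Out, In, In

The classifier is using: starts with a vowel.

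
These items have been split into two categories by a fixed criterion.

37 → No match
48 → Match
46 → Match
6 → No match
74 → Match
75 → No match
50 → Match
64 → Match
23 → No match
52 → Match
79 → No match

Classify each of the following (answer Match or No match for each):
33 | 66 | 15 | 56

The common property of the 'Match' items is: even AND at least 23. No 'No match' item has it.
33: 33 is odd, 33 ≥ 23 — doesn't match, so No match. 66: 66 is even, 66 ≥ 23 — matches, so Match. 15: 15 is odd, 15 < 23 — doesn't match, so No match. 56: 56 is even, 56 ≥ 23 — matches, so Match.

No match, Match, No match, Match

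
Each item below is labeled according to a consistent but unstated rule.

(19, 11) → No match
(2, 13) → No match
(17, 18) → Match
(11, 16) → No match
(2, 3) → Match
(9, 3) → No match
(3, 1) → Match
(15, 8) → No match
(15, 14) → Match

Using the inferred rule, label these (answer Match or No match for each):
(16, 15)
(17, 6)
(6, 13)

The rule appears to be: |first − second| ≤ 2.
(16, 15) — |16−15| = 1, hence Match. (17, 6) — |17−6| = 11, hence No match. (6, 13) — |6−13| = 7, hence No match.

Match, No match, No match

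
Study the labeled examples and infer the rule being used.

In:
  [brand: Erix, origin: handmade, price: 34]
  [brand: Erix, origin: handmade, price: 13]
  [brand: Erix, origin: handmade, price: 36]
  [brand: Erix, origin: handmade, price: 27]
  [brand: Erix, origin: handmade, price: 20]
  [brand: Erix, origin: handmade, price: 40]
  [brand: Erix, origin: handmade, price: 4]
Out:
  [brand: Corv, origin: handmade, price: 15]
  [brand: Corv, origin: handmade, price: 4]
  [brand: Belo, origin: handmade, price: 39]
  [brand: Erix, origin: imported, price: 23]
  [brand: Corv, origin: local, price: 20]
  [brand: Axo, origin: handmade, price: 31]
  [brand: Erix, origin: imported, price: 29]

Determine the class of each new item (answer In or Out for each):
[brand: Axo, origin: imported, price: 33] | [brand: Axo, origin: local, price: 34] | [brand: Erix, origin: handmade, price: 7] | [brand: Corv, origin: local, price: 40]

The rule appears to be: origin is handmade AND brand is Erix.
Out: [brand: Axo, origin: imported, price: 33], since origin is imported, brand is Axo. Out: [brand: Axo, origin: local, price: 34], since origin is local, brand is Axo. In: [brand: Erix, origin: handmade, price: 7], since origin is handmade, brand is Erix. Out: [brand: Corv, origin: local, price: 40], since origin is local, brand is Corv.

Out, Out, In, Out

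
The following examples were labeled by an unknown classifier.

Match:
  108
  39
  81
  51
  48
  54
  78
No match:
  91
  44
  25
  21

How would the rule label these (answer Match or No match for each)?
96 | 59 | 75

The pattern is that an item is 'Match' exactly when: multiple of 3 AND at least 25.
96: 96 = 3·32, 96 ≥ 25, passes → Match. 59: 59 = 3·19 + 2, 59 ≥ 25, fails this test → No match. 75: 75 = 3·25, 75 ≥ 25, passes → Match.

Match, No match, Match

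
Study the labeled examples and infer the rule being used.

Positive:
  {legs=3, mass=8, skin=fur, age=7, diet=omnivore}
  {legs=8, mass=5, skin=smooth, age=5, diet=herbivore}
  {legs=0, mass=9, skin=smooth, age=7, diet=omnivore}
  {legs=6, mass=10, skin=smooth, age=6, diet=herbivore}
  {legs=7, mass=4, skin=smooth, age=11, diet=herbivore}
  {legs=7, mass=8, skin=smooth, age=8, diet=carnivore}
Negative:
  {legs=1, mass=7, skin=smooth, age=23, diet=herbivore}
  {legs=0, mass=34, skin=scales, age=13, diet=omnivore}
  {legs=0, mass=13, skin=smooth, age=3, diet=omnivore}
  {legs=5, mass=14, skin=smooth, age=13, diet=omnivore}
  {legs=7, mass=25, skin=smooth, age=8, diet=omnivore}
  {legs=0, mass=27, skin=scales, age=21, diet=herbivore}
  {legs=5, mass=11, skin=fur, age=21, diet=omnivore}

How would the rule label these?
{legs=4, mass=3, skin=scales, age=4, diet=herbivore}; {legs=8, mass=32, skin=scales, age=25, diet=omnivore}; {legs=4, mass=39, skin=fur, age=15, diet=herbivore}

Positive, Negative, Negative

One predicate separates the groups cleanly: mass ≤ 10 AND age ≤ 11.
{legs=4, mass=3, skin=scales, age=4, diet=herbivore}: mass = 3, age = 4 — has this property, so Positive. {legs=8, mass=32, skin=scales, age=25, diet=omnivore}: mass = 32, age = 25 — does not pass, so Negative. {legs=4, mass=39, skin=fur, age=15, diet=herbivore}: mass = 39, age = 15 — does not pass, so Negative.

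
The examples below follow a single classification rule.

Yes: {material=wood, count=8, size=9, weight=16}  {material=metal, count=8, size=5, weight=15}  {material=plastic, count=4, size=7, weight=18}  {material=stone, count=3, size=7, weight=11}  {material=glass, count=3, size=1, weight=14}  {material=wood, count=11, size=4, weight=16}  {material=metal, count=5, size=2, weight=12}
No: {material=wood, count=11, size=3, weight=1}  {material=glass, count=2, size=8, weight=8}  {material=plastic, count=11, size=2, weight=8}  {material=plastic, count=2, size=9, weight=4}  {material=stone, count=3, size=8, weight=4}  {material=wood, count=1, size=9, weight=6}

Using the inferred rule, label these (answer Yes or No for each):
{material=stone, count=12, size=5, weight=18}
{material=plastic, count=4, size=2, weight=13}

Yes, Yes

The rule appears to be: weight ≥ 11.
{material=stone, count=12, size=5, weight=18}: Yes (weight = 18).
{material=plastic, count=4, size=2, weight=13}: Yes (weight = 13).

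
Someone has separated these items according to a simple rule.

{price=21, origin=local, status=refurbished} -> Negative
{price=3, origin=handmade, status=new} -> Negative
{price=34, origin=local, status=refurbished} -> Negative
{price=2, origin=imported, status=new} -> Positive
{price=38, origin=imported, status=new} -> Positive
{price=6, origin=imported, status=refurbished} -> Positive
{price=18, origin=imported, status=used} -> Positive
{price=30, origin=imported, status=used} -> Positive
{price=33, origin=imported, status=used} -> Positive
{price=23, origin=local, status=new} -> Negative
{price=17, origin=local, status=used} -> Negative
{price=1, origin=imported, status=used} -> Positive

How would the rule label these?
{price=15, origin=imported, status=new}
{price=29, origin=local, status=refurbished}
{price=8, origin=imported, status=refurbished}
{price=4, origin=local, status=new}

Positive, Negative, Positive, Negative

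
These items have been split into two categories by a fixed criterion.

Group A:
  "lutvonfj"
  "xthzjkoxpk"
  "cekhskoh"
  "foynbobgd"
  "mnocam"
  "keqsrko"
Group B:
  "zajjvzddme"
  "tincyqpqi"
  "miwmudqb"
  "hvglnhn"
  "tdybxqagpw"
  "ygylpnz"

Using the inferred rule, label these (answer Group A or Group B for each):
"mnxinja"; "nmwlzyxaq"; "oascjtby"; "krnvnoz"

Group B, Group B, Group A, Group A

One predicate separates the groups cleanly: contains 'o'.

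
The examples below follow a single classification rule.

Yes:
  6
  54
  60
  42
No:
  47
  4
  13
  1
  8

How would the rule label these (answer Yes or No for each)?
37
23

The classifier is using: multiple of 3.
37 → 37 = 3·12 + 1 → No. 23 → 23 = 3·7 + 2 → No.

No, No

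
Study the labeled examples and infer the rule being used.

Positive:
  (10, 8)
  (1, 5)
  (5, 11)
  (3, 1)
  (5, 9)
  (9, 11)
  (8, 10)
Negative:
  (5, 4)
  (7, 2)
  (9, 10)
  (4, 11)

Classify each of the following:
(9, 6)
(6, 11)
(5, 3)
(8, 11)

Rule: sum is even. This holds for each 'Positive' example and fails for each 'Negative' one.

Negative, Negative, Positive, Negative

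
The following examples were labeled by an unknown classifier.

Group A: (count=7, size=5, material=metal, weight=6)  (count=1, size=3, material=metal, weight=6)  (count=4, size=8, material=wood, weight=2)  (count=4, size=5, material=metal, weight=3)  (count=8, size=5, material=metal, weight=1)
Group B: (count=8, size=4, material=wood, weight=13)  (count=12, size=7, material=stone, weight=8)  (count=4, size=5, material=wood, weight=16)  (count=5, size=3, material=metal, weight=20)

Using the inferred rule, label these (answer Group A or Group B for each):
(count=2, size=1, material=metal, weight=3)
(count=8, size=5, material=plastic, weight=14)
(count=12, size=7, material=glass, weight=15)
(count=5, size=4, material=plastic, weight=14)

Group A, Group B, Group B, Group B

The rule appears to be: weight ≤ 6.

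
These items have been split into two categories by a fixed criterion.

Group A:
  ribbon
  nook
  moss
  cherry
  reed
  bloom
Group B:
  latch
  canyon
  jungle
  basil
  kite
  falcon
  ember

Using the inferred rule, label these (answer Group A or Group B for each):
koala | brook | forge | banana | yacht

Checking candidate rules against both groups, what survives is: has a double letter.
Group B: koala, since no doubled letter.
Group A: brook, since 'oo' doubled.
Group B: forge, since no doubled letter.
Group B: banana, since no doubled letter.
Group B: yacht, since no doubled letter.

Group B, Group A, Group B, Group B, Group B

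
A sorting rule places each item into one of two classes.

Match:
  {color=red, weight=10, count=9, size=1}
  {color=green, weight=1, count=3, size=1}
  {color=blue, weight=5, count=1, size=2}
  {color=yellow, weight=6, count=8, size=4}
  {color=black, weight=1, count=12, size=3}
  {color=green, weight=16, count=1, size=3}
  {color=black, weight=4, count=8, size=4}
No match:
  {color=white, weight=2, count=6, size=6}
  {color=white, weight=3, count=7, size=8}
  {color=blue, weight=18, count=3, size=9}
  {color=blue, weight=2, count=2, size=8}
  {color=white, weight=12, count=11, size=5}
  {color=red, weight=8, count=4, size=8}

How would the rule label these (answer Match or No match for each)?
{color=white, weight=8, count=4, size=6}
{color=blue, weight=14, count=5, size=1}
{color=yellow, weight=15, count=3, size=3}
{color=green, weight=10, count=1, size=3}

The distinguishing property — size ≤ 4 — holds for all the 'Match' cases and none of the 'No match' cases.

No match, Match, Match, Match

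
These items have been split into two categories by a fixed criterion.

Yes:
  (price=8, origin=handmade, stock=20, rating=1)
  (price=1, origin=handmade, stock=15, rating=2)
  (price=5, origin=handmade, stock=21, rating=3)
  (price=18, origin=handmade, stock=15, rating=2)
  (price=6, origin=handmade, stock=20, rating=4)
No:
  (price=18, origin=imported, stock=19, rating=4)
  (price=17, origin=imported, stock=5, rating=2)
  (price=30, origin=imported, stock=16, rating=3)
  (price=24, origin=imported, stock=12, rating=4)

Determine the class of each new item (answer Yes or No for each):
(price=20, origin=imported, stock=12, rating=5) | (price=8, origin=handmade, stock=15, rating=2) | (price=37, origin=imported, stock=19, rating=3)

No, Yes, No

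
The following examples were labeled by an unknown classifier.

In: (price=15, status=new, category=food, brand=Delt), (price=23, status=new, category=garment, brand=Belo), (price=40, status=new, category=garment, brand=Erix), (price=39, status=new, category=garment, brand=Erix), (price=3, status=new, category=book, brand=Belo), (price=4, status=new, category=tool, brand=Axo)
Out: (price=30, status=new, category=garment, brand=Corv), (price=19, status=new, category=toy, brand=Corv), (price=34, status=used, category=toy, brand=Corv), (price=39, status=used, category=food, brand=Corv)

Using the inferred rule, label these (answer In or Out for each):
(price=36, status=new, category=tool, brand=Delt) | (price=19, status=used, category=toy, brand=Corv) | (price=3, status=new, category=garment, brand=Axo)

In, Out, In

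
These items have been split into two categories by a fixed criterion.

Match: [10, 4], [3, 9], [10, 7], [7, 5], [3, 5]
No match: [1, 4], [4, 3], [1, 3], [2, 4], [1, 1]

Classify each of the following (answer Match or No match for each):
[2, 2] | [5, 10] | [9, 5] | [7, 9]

All 'Match' examples share one property — sum ≥ 8 — and every 'No match' example lacks it.
[2, 2]: 2+2 = 4, fails this test → No match.
[5, 10]: 5+10 = 15, has this property → Match.
[9, 5]: 9+5 = 14, has this property → Match.
[7, 9]: 7+9 = 16, has this property → Match.

No match, Match, Match, Match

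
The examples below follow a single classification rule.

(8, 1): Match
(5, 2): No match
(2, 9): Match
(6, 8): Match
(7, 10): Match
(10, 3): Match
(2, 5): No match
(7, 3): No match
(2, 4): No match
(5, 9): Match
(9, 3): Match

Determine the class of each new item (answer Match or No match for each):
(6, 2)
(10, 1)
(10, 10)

No match, Match, Match

The simplest hypothesis consistent with all the labels is: max ≥ 8.
No match: (6, 2), since max 6. Match: (10, 1), since max 10. Match: (10, 10), since max 10.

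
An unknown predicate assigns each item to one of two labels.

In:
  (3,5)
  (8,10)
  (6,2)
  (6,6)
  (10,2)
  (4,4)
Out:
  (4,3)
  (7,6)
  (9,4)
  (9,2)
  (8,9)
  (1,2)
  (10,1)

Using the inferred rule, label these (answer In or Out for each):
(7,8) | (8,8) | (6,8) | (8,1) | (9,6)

Out, In, In, Out, Out

Looking at the examples, the only property every 'In' case has and every 'Out' case lacks is: sum is even.
Out: (7,8), since 7+8 = 15.
In: (8,8), since 8+8 = 16.
In: (6,8), since 6+8 = 14.
Out: (8,1), since 8+1 = 9.
Out: (9,6), since 9+6 = 15.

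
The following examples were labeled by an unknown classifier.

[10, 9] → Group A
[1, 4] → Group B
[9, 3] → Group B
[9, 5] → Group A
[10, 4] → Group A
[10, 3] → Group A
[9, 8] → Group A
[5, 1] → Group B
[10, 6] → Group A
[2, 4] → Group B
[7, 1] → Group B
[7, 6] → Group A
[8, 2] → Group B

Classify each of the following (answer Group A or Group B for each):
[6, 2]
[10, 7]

'Group A' ⟺ sum ≥ 13.
[6, 2]: 6+2 = 8 — does not fit, so Group B.
[10, 7]: 10+7 = 17 — satisfies this, so Group A.

Group B, Group A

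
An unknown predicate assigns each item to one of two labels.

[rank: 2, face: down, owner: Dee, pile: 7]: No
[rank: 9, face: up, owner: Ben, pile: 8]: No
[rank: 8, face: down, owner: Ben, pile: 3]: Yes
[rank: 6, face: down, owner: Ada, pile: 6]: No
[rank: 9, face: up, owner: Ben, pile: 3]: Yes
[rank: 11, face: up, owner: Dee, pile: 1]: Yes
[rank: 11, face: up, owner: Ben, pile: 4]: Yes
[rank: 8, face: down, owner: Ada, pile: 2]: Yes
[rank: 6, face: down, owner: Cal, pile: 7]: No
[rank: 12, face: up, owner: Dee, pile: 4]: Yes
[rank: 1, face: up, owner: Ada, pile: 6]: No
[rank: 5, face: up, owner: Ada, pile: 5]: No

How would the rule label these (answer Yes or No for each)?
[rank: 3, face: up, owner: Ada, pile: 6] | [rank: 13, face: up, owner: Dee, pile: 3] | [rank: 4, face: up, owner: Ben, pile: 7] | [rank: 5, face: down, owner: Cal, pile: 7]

No, Yes, No, No

A rule that fits every label: pile ≤ 4 — true of each 'Yes' example, false of each 'No' one.
No: [rank: 3, face: up, owner: Ada, pile: 6], since pile = 6.
Yes: [rank: 13, face: up, owner: Dee, pile: 3], since pile = 3.
No: [rank: 4, face: up, owner: Ben, pile: 7], since pile = 7.
No: [rank: 5, face: down, owner: Cal, pile: 7], since pile = 7.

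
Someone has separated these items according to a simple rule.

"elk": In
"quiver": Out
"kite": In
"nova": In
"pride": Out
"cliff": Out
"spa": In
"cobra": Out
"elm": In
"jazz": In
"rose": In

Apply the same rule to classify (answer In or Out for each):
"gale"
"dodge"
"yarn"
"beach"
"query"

'In' ⟺ length ≤ 4.
"gale" — length 4, hence In.
"dodge" — length 5, hence Out.
"yarn" — length 4, hence In.
"beach" — length 5, hence Out.
"query" — length 5, hence Out.

In, Out, In, Out, Out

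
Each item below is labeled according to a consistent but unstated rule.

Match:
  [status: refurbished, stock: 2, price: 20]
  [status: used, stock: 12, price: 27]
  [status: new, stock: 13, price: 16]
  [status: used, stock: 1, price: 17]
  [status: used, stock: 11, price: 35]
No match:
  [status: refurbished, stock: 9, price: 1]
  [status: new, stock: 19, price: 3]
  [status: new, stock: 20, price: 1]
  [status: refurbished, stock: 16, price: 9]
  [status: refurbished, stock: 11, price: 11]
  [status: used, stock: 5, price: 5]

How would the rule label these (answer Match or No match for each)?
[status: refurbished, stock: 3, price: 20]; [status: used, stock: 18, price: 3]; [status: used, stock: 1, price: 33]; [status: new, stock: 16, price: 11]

Match, No match, Match, No match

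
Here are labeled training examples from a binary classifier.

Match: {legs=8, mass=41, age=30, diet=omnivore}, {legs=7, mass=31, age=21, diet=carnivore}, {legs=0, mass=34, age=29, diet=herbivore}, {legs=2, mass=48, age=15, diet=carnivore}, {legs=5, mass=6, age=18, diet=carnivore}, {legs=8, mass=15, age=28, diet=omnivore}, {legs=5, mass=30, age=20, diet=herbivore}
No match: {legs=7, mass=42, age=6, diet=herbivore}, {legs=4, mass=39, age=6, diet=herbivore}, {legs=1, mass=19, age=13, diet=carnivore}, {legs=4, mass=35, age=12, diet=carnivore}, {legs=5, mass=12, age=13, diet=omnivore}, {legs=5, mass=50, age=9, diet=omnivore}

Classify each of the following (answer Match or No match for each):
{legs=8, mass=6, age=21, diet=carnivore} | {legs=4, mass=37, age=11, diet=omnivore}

The simplest hypothesis consistent with all the labels is: age ≥ 15.
{legs=8, mass=6, age=21, diet=carnivore} → age = 21 → Match. {legs=4, mass=37, age=11, diet=omnivore} → age = 11 → No match.

Match, No match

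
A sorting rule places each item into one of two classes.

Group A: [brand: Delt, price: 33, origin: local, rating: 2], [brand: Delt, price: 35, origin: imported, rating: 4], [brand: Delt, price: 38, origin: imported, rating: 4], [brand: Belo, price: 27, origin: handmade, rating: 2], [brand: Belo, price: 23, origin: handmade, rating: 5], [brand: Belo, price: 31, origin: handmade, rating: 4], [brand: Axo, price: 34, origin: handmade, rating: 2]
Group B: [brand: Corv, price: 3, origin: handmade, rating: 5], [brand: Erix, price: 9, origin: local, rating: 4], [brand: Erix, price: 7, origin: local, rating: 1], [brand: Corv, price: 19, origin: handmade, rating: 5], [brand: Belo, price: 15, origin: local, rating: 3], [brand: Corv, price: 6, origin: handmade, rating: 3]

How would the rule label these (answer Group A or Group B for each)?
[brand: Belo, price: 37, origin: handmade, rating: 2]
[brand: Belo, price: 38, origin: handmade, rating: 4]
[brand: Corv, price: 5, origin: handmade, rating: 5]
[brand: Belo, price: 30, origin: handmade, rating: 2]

The rule appears to be: price ≥ 23.
Group A: [brand: Belo, price: 37, origin: handmade, rating: 2], since price = 37. Group A: [brand: Belo, price: 38, origin: handmade, rating: 4], since price = 38. Group B: [brand: Corv, price: 5, origin: handmade, rating: 5], since price = 5. Group A: [brand: Belo, price: 30, origin: handmade, rating: 2], since price = 30.

Group A, Group A, Group B, Group A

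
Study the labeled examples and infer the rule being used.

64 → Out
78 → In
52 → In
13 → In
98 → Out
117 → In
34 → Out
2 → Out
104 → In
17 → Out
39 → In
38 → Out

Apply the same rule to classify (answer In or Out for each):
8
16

The rule appears to be: multiple of 13.
8: 8 = 13·0 + 8, does not fit → Out.
16: 16 = 13·1 + 3, does not fit → Out.

Out, Out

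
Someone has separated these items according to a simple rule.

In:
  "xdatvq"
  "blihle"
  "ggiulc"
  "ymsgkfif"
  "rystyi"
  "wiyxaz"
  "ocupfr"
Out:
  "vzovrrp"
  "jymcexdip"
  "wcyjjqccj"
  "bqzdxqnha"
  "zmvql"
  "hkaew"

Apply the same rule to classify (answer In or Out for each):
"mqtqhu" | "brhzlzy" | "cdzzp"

In, Out, Out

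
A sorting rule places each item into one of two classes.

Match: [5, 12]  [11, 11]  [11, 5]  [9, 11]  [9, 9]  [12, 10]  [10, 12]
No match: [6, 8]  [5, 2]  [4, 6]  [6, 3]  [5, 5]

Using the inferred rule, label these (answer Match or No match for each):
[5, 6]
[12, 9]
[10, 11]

No match, Match, Match

The classifier is using: sum ≥ 16.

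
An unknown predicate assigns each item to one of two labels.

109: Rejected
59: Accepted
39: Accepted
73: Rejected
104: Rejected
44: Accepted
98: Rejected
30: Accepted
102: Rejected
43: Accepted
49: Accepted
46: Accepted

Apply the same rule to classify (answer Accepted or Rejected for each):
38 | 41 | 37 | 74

The distinguishing property — at most 59 — holds for all the 'Accepted' cases and none of the 'Rejected' cases.
38 → 38 ≤ 59 → Accepted.
41 → 41 ≤ 59 → Accepted.
37 → 37 ≤ 59 → Accepted.
74 → 74 > 59 → Rejected.

Accepted, Accepted, Accepted, Rejected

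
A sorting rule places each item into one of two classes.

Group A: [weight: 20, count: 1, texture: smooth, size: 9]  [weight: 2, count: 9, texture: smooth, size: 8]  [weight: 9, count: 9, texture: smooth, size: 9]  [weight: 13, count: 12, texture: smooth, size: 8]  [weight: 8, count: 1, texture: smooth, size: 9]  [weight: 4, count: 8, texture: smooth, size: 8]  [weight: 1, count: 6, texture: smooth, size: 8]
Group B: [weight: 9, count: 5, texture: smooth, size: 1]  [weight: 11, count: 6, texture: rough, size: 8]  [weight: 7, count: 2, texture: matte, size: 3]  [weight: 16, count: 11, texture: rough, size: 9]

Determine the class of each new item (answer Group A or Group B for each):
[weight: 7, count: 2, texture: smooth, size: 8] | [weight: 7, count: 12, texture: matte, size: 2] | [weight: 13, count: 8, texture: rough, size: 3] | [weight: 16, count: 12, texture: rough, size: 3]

All 'Group A' examples share one property — texture is smooth AND size ≥ 3 — and every 'Group B' example lacks it.
Group A: [weight: 7, count: 2, texture: smooth, size: 8], since texture is smooth, size = 8. Group B: [weight: 7, count: 12, texture: matte, size: 2], since texture is matte, size = 2. Group B: [weight: 13, count: 8, texture: rough, size: 3], since texture is rough, size = 3. Group B: [weight: 16, count: 12, texture: rough, size: 3], since texture is rough, size = 3.

Group A, Group B, Group B, Group B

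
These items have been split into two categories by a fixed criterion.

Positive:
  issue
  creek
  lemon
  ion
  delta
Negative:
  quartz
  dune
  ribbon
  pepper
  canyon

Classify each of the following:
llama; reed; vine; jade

Comparing the two groups points to one rule — odd length.
Positive: llama, since length 5. Negative: reed, since length 4. Negative: vine, since length 4. Negative: jade, since length 4.

Positive, Negative, Negative, Negative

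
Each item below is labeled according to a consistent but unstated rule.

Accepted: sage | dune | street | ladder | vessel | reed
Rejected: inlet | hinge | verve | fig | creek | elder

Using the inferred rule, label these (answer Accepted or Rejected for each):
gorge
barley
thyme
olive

The pattern is that an item is 'Accepted' exactly when: even length.

Rejected, Accepted, Rejected, Rejected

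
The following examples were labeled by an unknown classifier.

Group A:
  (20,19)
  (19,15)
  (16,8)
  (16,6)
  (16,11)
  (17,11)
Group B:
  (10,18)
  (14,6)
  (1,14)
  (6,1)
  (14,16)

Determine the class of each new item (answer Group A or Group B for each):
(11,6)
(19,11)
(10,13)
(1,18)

Group B, Group A, Group B, Group B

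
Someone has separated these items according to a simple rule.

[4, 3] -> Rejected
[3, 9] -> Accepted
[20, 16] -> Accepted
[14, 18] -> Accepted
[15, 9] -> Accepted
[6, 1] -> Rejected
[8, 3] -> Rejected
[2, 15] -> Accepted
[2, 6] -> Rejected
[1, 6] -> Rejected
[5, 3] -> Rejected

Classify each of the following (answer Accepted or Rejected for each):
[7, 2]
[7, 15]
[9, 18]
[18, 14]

Rejected, Accepted, Accepted, Accepted

The rule appears to be: sum ≥ 12.
[7, 2]: 7+2 = 9 — does not pass, so Rejected.
[7, 15]: 7+15 = 22 — matches, so Accepted.
[9, 18]: 9+18 = 27 — matches, so Accepted.
[18, 14]: 18+14 = 32 — matches, so Accepted.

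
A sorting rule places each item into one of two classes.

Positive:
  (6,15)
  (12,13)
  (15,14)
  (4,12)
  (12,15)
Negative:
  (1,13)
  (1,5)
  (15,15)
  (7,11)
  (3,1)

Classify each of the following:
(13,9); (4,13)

The simplest hypothesis consistent with all the labels is: product is even.

Negative, Positive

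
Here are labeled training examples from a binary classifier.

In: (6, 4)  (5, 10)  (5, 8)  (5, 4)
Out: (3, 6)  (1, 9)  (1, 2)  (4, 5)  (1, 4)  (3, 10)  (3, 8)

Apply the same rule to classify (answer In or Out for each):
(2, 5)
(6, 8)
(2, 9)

Out, In, Out

One predicate separates the groups cleanly: first ≥ 5.
(2, 5) — first 2, hence Out.
(6, 8) — first 6, hence In.
(2, 9) — first 2, hence Out.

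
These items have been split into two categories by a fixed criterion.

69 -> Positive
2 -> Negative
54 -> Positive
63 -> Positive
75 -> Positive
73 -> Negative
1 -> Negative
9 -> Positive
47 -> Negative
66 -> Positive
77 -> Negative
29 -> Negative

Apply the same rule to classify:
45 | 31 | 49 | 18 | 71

One predicate separates the groups cleanly: multiple of 3.
45 → 45 = 3·15 → Positive. 31 → 31 = 3·10 + 1 → Negative. 49 → 49 = 3·16 + 1 → Negative. 18 → 18 = 3·6 → Positive. 71 → 71 = 3·23 + 2 → Negative.

Positive, Negative, Negative, Positive, Negative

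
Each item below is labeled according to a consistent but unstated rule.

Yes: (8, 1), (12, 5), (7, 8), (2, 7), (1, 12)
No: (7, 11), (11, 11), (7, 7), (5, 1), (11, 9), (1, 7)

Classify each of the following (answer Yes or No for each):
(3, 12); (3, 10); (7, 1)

Yes, Yes, No

'Yes' ⟺ sum is odd.
(3, 12): Yes (3+12 = 15).
(3, 10): Yes (3+10 = 13).
(7, 1): No (7+1 = 8).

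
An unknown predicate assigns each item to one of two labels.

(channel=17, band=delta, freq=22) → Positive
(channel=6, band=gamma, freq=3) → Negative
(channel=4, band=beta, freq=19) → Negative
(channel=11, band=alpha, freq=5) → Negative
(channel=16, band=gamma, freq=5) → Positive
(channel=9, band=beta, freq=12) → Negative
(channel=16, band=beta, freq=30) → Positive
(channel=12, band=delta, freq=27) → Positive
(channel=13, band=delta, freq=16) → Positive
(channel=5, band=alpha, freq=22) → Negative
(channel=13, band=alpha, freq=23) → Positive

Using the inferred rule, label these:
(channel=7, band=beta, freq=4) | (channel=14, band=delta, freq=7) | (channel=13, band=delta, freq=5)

A rule that fits every label: channel ≥ 12 — true of each 'Positive' example, false of each 'Negative' one.
(channel=7, band=beta, freq=4): channel = 7, fails the rule → Negative.
(channel=14, band=delta, freq=7): channel = 14, has this property → Positive.
(channel=13, band=delta, freq=5): channel = 13, has this property → Positive.

Negative, Positive, Positive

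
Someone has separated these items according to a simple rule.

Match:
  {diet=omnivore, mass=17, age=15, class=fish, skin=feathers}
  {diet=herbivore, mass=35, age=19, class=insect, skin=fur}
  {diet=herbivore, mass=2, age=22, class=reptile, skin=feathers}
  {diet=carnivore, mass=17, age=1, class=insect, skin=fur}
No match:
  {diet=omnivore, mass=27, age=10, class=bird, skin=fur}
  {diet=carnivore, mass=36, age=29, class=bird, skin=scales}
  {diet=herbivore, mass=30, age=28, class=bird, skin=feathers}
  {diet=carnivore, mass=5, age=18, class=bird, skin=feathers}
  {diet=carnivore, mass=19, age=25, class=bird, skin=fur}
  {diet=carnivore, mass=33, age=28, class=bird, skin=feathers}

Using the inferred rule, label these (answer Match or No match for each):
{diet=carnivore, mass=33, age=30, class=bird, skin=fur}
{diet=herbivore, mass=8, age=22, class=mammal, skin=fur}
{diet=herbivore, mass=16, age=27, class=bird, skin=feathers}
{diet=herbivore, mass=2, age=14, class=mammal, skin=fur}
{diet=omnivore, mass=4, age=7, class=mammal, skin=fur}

No match, Match, No match, Match, Match

Every 'Match' example satisfies: class is not bird. None of the 'No match' examples do.
{diet=carnivore, mass=33, age=30, class=bird, skin=fur} → class is bird → No match. {diet=herbivore, mass=8, age=22, class=mammal, skin=fur} → class is mammal → Match. {diet=herbivore, mass=16, age=27, class=bird, skin=feathers} → class is bird → No match. {diet=herbivore, mass=2, age=14, class=mammal, skin=fur} → class is mammal → Match. {diet=omnivore, mass=4, age=7, class=mammal, skin=fur} → class is mammal → Match.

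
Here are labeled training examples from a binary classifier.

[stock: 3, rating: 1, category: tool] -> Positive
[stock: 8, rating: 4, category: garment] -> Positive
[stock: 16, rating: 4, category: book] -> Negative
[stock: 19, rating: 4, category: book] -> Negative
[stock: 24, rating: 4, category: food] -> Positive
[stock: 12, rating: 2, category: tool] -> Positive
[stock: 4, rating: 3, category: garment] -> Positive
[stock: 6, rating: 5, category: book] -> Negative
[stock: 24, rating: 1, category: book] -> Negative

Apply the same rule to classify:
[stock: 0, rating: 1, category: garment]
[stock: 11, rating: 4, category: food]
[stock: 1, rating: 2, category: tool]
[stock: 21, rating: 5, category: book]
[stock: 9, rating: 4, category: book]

The pattern is that an item is 'Positive' exactly when: category is not book.

Positive, Positive, Positive, Negative, Negative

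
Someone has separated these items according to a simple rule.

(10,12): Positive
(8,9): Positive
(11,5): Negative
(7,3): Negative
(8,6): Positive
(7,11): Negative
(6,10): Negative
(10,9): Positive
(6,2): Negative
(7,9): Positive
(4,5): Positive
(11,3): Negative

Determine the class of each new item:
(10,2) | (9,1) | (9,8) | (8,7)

Negative, Negative, Positive, Positive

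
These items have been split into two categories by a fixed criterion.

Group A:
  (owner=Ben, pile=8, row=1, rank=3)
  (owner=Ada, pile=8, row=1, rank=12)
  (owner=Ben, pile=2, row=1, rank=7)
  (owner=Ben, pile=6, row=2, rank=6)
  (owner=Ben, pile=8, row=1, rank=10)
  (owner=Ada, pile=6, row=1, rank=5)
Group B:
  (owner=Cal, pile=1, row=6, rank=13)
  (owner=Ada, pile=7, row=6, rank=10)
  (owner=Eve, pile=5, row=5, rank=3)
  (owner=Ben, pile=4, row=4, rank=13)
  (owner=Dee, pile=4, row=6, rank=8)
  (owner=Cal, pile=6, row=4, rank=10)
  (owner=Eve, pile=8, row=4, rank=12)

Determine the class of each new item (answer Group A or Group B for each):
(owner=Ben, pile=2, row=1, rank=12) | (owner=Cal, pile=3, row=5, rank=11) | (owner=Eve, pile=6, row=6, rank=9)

Group A, Group B, Group B

The rule appears to be: row ≤ 2.
Group A: (owner=Ben, pile=2, row=1, rank=12), since row = 1.
Group B: (owner=Cal, pile=3, row=5, rank=11), since row = 5.
Group B: (owner=Eve, pile=6, row=6, rank=9), since row = 6.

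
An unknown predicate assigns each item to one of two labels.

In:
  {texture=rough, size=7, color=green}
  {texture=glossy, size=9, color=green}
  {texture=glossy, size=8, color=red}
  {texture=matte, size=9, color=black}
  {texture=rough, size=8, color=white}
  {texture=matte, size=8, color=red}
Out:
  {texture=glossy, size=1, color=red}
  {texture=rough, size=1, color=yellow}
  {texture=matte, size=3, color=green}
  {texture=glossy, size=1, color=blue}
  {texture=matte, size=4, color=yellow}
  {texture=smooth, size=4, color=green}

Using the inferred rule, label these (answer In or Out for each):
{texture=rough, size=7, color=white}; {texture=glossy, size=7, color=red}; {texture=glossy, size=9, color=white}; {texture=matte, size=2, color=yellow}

In, In, In, Out

'In' ⟺ size ≥ 7.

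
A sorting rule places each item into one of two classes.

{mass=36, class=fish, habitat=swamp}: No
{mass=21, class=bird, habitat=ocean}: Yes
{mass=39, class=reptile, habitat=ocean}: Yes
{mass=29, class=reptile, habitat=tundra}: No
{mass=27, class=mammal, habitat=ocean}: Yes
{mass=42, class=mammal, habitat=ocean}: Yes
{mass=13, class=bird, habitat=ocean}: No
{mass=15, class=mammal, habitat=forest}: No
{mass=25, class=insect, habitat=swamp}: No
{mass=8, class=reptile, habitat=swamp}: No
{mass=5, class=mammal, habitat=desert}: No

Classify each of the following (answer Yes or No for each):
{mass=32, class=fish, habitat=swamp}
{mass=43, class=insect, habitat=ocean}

One predicate separates the groups cleanly: habitat is ocean AND mass ≥ 15.

No, Yes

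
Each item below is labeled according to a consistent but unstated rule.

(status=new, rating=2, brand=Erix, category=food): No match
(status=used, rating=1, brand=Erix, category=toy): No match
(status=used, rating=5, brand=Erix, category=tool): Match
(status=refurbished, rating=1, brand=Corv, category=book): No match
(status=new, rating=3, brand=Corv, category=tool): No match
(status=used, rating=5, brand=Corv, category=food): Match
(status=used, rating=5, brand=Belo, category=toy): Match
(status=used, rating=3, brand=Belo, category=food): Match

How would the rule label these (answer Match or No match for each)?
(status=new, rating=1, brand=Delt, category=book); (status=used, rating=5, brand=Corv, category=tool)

No match, Match

The pattern is that an item is 'Match' exactly when: status is used AND rating ≥ 2.
(status=new, rating=1, brand=Delt, category=book): status is new, rating = 1 — fails this test, so No match. (status=used, rating=5, brand=Corv, category=tool): status is used, rating = 5 — qualifies, so Match.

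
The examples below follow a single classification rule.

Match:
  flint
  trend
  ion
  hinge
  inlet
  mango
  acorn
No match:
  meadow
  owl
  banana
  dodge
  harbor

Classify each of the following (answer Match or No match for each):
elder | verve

No match, No match

The pattern is that an item is 'Match' exactly when: odd length AND contains 'n'.
elder — length 5, no 'n', hence No match.
verve — length 5, no 'n', hence No match.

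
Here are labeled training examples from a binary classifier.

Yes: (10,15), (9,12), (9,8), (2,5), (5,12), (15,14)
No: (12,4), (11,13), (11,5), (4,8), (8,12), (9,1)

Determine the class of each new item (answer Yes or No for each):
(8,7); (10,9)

Checking candidate rules against both groups, what survives is: sum is odd.
(8,7) — 8+7 = 15, hence Yes. (10,9) — 10+9 = 19, hence Yes.

Yes, Yes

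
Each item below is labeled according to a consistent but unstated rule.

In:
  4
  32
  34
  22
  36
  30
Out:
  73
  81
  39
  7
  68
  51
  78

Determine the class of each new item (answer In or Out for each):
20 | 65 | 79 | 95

In, Out, Out, Out

'In' ⟺ even AND at most 36.
20: 20 is even, 20 ≤ 36 — matches, so In.
65: 65 is odd, 65 > 36 — does not satisfy this, so Out.
79: 79 is odd, 79 > 36 — does not satisfy this, so Out.
95: 95 is odd, 95 > 36 — does not satisfy this, so Out.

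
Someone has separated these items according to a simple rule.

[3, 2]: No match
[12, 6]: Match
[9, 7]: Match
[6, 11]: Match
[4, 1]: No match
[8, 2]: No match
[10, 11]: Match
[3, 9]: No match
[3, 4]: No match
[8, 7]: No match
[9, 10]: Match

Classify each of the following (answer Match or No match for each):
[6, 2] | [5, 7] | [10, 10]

'Match' ⟺ sum ≥ 16.
[6, 2]: No match (6+2 = 8). [5, 7]: No match (5+7 = 12). [10, 10]: Match (10+10 = 20).

No match, No match, Match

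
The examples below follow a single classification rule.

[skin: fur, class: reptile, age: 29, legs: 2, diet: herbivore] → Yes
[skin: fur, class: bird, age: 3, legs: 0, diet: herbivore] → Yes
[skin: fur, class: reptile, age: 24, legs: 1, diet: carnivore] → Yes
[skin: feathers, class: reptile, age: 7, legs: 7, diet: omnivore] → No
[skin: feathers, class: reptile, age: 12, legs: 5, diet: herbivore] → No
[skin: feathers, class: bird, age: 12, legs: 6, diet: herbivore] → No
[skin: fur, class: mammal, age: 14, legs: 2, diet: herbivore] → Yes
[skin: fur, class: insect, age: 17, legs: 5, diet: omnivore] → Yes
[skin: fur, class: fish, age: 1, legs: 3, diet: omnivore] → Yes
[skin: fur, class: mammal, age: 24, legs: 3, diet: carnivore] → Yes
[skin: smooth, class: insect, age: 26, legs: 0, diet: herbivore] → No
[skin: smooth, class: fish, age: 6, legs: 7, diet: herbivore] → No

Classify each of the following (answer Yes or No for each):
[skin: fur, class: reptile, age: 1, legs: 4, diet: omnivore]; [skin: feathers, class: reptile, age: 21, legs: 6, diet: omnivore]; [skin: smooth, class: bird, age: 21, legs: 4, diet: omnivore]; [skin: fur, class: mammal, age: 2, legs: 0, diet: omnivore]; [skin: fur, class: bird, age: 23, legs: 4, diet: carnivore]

Yes, No, No, Yes, Yes

The common property of the 'Yes' items is: skin is fur. No 'No' item has it.
[skin: fur, class: reptile, age: 1, legs: 4, diet: omnivore]: skin is fur, matches → Yes. [skin: feathers, class: reptile, age: 21, legs: 6, diet: omnivore]: skin is feathers, doesn't match → No. [skin: smooth, class: bird, age: 21, legs: 4, diet: omnivore]: skin is smooth, doesn't match → No. [skin: fur, class: mammal, age: 2, legs: 0, diet: omnivore]: skin is fur, matches → Yes. [skin: fur, class: bird, age: 23, legs: 4, diet: carnivore]: skin is fur, matches → Yes.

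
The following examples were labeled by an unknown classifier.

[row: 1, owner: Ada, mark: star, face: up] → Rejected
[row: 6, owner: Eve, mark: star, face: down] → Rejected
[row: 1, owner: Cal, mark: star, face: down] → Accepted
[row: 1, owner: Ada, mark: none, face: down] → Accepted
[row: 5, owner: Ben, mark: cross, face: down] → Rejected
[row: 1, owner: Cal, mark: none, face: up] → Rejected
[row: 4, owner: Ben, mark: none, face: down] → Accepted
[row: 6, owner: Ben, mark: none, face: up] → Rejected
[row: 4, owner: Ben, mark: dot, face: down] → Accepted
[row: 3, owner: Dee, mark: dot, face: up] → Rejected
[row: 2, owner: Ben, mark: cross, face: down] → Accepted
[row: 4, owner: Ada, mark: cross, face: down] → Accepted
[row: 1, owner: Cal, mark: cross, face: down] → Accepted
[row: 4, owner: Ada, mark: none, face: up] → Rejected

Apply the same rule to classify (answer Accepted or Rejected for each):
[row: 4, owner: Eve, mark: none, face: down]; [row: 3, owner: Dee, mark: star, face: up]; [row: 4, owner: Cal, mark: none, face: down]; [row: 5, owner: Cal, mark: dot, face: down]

Rule: face is down AND row ≤ 4. This holds for each 'Accepted' example and fails for each 'Rejected' one.

Accepted, Rejected, Accepted, Rejected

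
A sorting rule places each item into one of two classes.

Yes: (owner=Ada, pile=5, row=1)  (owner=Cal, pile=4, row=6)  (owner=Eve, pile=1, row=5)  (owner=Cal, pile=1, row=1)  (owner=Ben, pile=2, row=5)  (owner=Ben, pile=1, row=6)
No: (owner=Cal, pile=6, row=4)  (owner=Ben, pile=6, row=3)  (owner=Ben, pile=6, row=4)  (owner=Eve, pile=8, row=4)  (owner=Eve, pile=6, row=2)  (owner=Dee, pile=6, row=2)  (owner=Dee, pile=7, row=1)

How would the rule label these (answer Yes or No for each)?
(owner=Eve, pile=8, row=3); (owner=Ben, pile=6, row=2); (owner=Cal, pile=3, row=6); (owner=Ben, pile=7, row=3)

No, No, Yes, No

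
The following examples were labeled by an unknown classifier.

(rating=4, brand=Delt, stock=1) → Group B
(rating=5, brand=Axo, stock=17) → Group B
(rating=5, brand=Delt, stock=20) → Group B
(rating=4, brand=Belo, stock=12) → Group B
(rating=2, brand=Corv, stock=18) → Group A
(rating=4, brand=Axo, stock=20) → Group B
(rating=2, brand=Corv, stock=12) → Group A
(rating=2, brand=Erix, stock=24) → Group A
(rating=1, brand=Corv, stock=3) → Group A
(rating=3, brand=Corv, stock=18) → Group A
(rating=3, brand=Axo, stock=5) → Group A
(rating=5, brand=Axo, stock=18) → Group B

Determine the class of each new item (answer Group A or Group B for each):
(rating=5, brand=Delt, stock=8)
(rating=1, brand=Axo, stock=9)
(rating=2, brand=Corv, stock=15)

Group B, Group A, Group A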